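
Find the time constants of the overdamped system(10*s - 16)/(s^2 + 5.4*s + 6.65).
Overdamped: real poles at -3.5, -1.9. τ = -1/pole → τ₁ = 0.2857, τ₂ = 0.5263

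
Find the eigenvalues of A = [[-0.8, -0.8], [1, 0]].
Eigenvalues solve det(λI - A) = 0.
Characteristic polynomial: λ^2 + 0.8*λ + 0.8 = 0.
Roots: -0.4 + 0.8j, -0.4 - 0.8j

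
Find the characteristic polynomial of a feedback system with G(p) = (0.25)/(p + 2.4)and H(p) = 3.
Characteristic poly = G_den * H_den + G_num * H_num = (p + 2.4) + (0.75) = p + 3.15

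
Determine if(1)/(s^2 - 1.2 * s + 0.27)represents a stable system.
Denominator: s^2 - 1.2*s + 0.27 = (s - 0.3)(s - 0.9). Poles: 0.3, 0.9. All Re(p)<0: No (unstable)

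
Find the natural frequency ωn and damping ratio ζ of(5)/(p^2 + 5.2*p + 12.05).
Underdamped: complex pole -2.6 + 2.3j. ωn = |pole| = 3.471, ζ = -Re(pole)/ωn = 0.749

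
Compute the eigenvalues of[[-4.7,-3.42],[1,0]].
Eigenvalues solve det(λI - A) = 0.
Characteristic polynomial: λ^2 + 4.7*λ + 3.42 = 0.
Factor: (λ + 3.8)(λ + 0.9) = 0.
Roots: -0.9, -3.8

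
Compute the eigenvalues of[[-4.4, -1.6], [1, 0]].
Eigenvalues solve det(λI - A) = 0.
Characteristic polynomial: λ^2 + 4.4*λ + 1.6 = 0.
Factor: (λ + 0.4)(λ + 4) = 0.
Roots: -0.4, -4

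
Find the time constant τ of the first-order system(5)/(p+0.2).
First-order system: τ = -1/pole. Pole = -0.2. τ = -1/(-0.2) = 5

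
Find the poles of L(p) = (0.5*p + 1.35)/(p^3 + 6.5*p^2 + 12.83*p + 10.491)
Set denominator = 0: p^3 + 6.5*p^2 + 12.83*p + 10.491 = (p + 3.9)(p^2 + 2.6*p + 2.69) = 0 → Poles: -1.3 + 1j, -1.3 - 1j, -3.9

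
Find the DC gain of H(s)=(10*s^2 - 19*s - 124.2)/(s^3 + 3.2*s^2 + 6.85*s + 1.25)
DC gain = H(0) = num(0)/den(0) = -124.2/1.25 = -99.36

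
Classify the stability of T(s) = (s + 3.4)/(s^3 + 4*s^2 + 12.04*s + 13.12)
Denominator: s^3 + 4*s^2 + 12.04*s + 13.12 = (s + 1.6)(s^2 + 2.4*s + 8.2). Poles: -1.2 + 2.6j, -1.2 - 2.6j, -1.6. Stable (all poles in LHP)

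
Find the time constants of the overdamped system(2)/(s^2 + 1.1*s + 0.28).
Overdamped: real poles at -0.7, -0.4. τ = -1/pole → τ₁ = 1.429, τ₂ = 2.5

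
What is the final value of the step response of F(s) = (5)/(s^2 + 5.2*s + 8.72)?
FVT: lim_{t→∞} y(t) = lim_{s→0} s*Y(s) where Y(s) = F(s)/s.
= lim_{s→0} F(s) = F(0) = num(0)/den(0) = 5/8.72 = 0.5734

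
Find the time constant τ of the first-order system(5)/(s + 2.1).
First-order system: τ = -1/pole. Pole = -2.1. τ = -1/(-2.1) = 0.4762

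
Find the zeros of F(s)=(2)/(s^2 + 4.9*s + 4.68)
Numerator is a nonzero constant (2) → Zeros: none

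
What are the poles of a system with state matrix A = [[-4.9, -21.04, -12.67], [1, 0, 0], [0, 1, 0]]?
Eigenvalues solve det(λI - A) = 0.
Characteristic polynomial: λ^3 + 4.9*λ^2 + 21.04*λ + 12.67 = 0.
Factor: (λ + 0.7)(λ^2 + 4.2*λ + 18.1) = 0.
Roots: -0.7, -2.1 + 3.7j, -2.1 - 3.7j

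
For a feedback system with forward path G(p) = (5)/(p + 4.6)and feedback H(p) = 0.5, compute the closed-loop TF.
Closed-loop T = G/(1+GH).
Numerator: G_num * H_den = 5.
Denominator: G_den * H_den + G_num * H_num = (p + 4.6) + (2.5) = p + 7.1.
T(p) = (5)/(p + 7.1)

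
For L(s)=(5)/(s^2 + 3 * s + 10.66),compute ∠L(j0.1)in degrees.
Substitute s = j*0.1: L(j0.1) = 0.469111 - 0.0132144j.
∠L(j0.1) = atan2(Im, Re) = atan2(-0.0132144, 0.469111) = -1.61°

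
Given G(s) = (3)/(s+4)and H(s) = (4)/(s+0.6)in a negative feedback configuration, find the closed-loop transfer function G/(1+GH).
Closed-loop T = G/(1+GH).
Numerator: G_num * H_den = 3*s + 1.8.
Denominator: G_den * H_den + G_num * H_num = (s^2 + 4.6*s + 2.4) + (12) = s^2 + 4.6*s + 14.4.
T(s) = (3*s + 1.8)/(s^2 + 4.6*s + 14.4)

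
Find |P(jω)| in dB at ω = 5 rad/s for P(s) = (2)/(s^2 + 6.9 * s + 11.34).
Substitute s = j*5: P(j5) = -0.0198425 - 0.0501146j.
|P(j5)| = sqrt(Re² + Im²) = 0.0539.
20*log₁₀(0.0539) = -25.37 dB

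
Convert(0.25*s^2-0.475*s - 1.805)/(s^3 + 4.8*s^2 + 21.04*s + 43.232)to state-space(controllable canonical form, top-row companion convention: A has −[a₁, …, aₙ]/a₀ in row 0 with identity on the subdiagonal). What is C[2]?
Reachable canonical form: C = numerator coefficients (right-aligned, zero-padded to length n).
num = 0.25*s^2 - 0.475*s - 1.805, C = [[0.25, -0.475, -1.805]].
C[2] = -1.805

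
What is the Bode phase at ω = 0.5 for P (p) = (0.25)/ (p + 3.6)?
Substitute p = j*0.5: P(j0.5) = 0.0681302 - 0.00946253j.
∠P(j0.5) = atan2(Im, Re) = atan2(-0.00946253, 0.0681302) = -7.91°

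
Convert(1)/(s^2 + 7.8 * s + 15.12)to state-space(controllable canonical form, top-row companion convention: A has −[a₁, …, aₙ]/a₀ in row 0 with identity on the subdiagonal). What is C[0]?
Reachable canonical form: C = numerator coefficients (right-aligned, zero-padded to length n).
num = 1, C = [[0, 1]].
C[0] = 0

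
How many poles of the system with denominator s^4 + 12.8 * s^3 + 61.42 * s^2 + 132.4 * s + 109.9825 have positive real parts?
s^4 + 12.8*s^3 + 61.42*s^2 + 132.4*s + 109.9825 = (s + 4.1)(s + 3.7)(s^2 + 5*s + 7.25). Poles: -2.5 + 1j, -2.5 - 1j, -3.7, -4.1. RHP poles (Re>0): 0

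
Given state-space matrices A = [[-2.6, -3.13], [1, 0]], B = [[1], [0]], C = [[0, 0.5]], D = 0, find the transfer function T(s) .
T(s) = C(sI - A)⁻¹B + D.
Characteristic polynomial det(sI - A) = s^2 + 2.6*s + 3.13.
Numerator from C·adj(sI-A)·B + D·det(sI-A) = 0.5.
T(s) = (0.5)/(s^2 + 2.6*s + 3.13)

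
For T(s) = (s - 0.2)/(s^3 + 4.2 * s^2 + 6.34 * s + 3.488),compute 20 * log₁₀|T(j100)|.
Substitute s = j*100: T(j100) = -9.98787e-05 - 4.39734e-06j.
|T(j100)| = sqrt(Re² + Im²) = 9.998e-05.
20*log₁₀(9.998e-05) = -80.00 dB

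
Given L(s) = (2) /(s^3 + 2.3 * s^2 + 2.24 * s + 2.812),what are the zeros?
Numerator is a nonzero constant (2) → Zeros: none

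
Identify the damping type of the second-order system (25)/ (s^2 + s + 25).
Standard form: ωn²/(s²+2ζωn·s+ωn²) gives ωn=5, ζ=0.1.
Underdamped (ζ = 0.1 < 1)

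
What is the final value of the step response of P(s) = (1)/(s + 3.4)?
FVT: lim_{t→∞} y(t) = lim_{s→0} s*Y(s) where Y(s) = P(s)/s.
= lim_{s→0} P(s) = P(0) = num(0)/den(0) = 1/3.4 = 0.2941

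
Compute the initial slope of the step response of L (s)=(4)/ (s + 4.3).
IVT: y'(0⁺) = lim_{s→∞} s²·Y(s) = lim_{s→∞} s·L(s).
deg(num) = 0, deg(den) = 1, relative degree = 1, so s·L(s) → (leading num)/(leading den) = 4/1 = 4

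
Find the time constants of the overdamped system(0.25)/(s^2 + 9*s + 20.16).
Overdamped: real poles at -4.2, -4.8. τ = -1/pole → τ₁ = 0.2381, τ₂ = 0.2083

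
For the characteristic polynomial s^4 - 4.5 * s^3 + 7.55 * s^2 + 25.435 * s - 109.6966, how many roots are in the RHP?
s^4 - 4.5*s^3 + 7.55*s^2 + 25.435*s - 109.6966 = (s - 3.1)(s + 2.6)(s^2 - 4*s + 13.61). Poles: -2.6, 2 + 3.1j, 2 - 3.1j, 3.1. RHP poles (Re>0): 3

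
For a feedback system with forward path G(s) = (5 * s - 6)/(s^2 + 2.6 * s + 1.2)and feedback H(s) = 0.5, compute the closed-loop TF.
Closed-loop T = G/(1+GH).
Numerator: G_num * H_den = 5*s - 6.
Denominator: G_den * H_den + G_num * H_num = (s^2 + 2.6*s + 1.2) + (2.5*s - 3) = s^2 + 5.1*s - 1.8.
T(s) = (5*s - 6)/(s^2 + 5.1*s - 1.8)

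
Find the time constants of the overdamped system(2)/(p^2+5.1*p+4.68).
Overdamped: real poles at -1.2, -3.9. τ = -1/pole → τ₁ = 0.8333, τ₂ = 0.2564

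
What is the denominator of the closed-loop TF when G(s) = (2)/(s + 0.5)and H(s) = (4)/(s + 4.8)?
Characteristic poly = G_den * H_den + G_num * H_num = (s^2 + 5.3*s + 2.4) + (8) = s^2 + 5.3*s + 10.4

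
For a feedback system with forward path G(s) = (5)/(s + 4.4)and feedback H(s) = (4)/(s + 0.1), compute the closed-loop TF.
Closed-loop T = G/(1+GH).
Numerator: G_num * H_den = 5*s + 0.5.
Denominator: G_den * H_den + G_num * H_num = (s^2 + 4.5*s + 0.44) + (20) = s^2 + 4.5*s + 20.44.
T(s) = (5*s + 0.5)/(s^2 + 4.5*s + 20.44)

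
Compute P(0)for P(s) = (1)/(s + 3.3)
DC gain = P(0) = num(0)/den(0) = 1/3.3 = 0.303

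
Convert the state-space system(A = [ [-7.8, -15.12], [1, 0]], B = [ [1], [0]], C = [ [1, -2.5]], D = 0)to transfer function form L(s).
L(s) = C(sI - A)⁻¹B + D.
Characteristic polynomial det(sI - A) = s^2 + 7.8*s + 15.12.
Numerator from C·adj(sI-A)·B + D·det(sI-A) = s - 2.5.
L(s) = (s - 2.5)/(s^2 + 7.8*s + 15.12)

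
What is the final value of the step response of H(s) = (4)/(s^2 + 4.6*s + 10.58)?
FVT: lim_{t→∞} y(t) = lim_{s→0} s*Y(s) where Y(s) = H(s)/s.
= lim_{s→0} H(s) = H(0) = num(0)/den(0) = 4/10.58 = 0.3781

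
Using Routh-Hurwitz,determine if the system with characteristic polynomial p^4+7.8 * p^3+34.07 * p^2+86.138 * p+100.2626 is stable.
Routh array:
p^4: [1, 34.07, 100.2626]; p^3: [7.8, 86.138]; p^2: [23.0267, 100.2626]; p^1: [52.1753]; p^0: [100.2626]
First column: [1, 7.8, 23.0267, 52.1753, 100.2626]. Sign changes = 0.
Yes, stable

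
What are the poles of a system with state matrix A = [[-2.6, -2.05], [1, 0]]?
Eigenvalues solve det(λI - A) = 0.
Characteristic polynomial: λ^2 + 2.6*λ + 2.05 = 0.
Roots: -1.3 + 0.6j, -1.3 - 0.6j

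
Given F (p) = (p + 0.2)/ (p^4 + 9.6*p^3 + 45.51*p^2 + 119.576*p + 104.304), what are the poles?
Set denominator = 0: p^4 + 9.6*p^3 + 45.51*p^2 + 119.576*p + 104.304 = (p + 1.5)(p + 4.1)(p^2 + 4*p + 16.96) = 0 → Poles: -1.5, -2 + 3.6j, -2 - 3.6j, -4.1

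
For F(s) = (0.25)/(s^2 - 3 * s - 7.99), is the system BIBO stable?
Denominator: s^2 - 3*s - 7.99 = (s - 4.7)(s + 1.7). Poles: -1.7, 4.7. All Re(p)<0: No (unstable)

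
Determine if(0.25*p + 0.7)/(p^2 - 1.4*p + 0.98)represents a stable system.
Denominator: p^2 - 1.4*p + 0.98. Poles: 0.7 + 0.7j, 0.7 - 0.7j. All Re(p)<0: No (unstable)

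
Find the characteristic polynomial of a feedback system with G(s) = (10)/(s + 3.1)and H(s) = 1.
Characteristic poly = G_den * H_den + G_num * H_num = (s + 3.1) + (10) = s + 13.1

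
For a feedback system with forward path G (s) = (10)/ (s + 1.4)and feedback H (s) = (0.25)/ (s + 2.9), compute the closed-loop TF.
Closed-loop T = G/(1+GH).
Numerator: G_num * H_den = 10*s + 29.
Denominator: G_den * H_den + G_num * H_num = (s^2 + 4.3*s + 4.06) + (2.5) = s^2 + 4.3*s + 6.56.
T(s) = (10*s + 29)/(s^2 + 4.3*s + 6.56)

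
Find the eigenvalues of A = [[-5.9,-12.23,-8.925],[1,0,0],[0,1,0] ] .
Eigenvalues solve det(λI - A) = 0.
Characteristic polynomial: λ^3 + 5.9*λ^2 + 12.23*λ + 8.925 = 0.
Factor: (λ + 2.1)(λ^2 + 3.8*λ + 4.25) = 0.
Roots: -1.9 + 0.8j, -1.9 - 0.8j, -2.1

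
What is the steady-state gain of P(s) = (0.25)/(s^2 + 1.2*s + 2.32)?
DC gain = P(0) = num(0)/den(0) = 0.25/2.32 = 0.1078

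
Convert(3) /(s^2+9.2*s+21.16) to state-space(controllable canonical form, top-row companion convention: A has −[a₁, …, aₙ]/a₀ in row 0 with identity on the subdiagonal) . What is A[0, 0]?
Reachable canonical form for den = s^2 + 9.2*s + 21.16: top row of A = -[a₁,a₂,...,aₙ]/a₀, ones on the subdiagonal, zeros elsewhere.
A = [[-9.2, -21.16], [1, 0]].
A[0,0] = -9.2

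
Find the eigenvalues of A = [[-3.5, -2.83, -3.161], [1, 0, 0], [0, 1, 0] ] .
Eigenvalues solve det(λI - A) = 0.
Characteristic polynomial: λ^3 + 3.5*λ^2 + 2.83*λ + 3.161 = 0.
Factor: (λ + 2.9)(λ^2 + 0.6*λ + 1.09) = 0.
Roots: -0.3 + 1j, -0.3 - 1j, -2.9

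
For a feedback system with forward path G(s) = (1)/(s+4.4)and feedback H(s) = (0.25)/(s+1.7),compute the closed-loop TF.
Closed-loop T = G/(1+GH).
Numerator: G_num * H_den = s + 1.7.
Denominator: G_den * H_den + G_num * H_num = (s^2 + 6.1*s + 7.48) + (0.25) = s^2 + 6.1*s + 7.73.
T(s) = (s + 1.7)/(s^2 + 6.1*s + 7.73)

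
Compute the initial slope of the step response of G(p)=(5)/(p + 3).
IVT: y'(0⁺) = lim_{p→∞} p²·Y(p) = lim_{p→∞} p·G(p).
deg(num) = 0, deg(den) = 1, relative degree = 1, so p·G(p) → (leading num)/(leading den) = 5/1 = 5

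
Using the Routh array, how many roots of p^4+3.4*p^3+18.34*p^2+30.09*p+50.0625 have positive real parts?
Routh array:
p^4: [1, 18.34, 50.0625]; p^3: [3.4, 30.09]; p^2: [9.49, 50.0625]; p^1: [12.154]; p^0: [50.0625]
First column: [1, 3.4, 9.49, 12.154, 50.0625]. Sign changes = RHP roots = 0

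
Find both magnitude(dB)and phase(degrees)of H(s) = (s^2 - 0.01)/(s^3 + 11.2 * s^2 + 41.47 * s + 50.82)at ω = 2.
Substitute s = j*2: H(j2) = -0.00427091 + 0.0531664j.
|H| = 20*log₁₀(sqrt(Re²+Im²)) = -25.46 dB.
∠H = atan2(Im, Re) = 94.59°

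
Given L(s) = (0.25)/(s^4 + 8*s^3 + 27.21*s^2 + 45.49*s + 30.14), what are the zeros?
Numerator is a nonzero constant (0.25) → Zeros: none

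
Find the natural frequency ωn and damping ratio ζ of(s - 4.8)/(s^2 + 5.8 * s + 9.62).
Underdamped: complex pole -2.9 + 1.1j. ωn = |pole| = 3.102, ζ = -Re(pole)/ωn = 0.935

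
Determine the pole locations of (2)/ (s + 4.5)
Set denominator = 0: s + 4.5 = 0 → Poles: -4.5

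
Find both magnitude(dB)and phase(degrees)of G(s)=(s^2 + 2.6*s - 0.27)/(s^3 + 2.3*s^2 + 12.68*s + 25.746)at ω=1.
Substitute s = j*1: G(j1) = 0.000862189 + 0.110464j.
|G| = 20*log₁₀(sqrt(Re²+Im²)) = -19.14 dB.
∠G = atan2(Im, Re) = 89.55°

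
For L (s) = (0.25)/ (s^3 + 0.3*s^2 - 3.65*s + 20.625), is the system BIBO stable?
Denominator: s^3 + 0.3*s^2 - 3.65*s + 20.625 = (s + 3.3)(s^2 - 3*s + 6.25). Poles: -3.3, 1.5 + 2j, 1.5 - 2j. All Re(p)<0: No (unstable)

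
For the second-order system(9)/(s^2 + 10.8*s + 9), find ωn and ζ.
Standard form: ωn²/(s²+2ζωn·s+ωn²).
const=9=ωn² → ωn=3, s coeff=10.8=2ζωn → ζ=1.8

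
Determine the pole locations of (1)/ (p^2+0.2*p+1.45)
Set denominator = 0: p^2 + 0.2*p + 1.45 = 0 → Poles: -0.1 + 1.2j, -0.1 - 1.2j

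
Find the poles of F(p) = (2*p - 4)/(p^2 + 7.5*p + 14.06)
Set denominator = 0: p^2 + 7.5*p + 14.06 = (p + 3.7)(p + 3.8) = 0 → Poles: -3.7, -3.8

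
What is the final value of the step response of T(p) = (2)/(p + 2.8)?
FVT: lim_{t→∞} y(t) = lim_{p→0} p*Y(p) where Y(p) = T(p)/p.
= lim_{p→0} T(p) = T(0) = num(0)/den(0) = 2/2.8 = 0.7143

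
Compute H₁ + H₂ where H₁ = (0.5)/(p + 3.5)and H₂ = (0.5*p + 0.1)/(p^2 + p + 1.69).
Parallel: H = H₁ + H₂ = (n₁·d₂ + n₂·d₁)/(d₁·d₂).
n₁·d₂ = 0.5*p^2 + 0.5*p + 0.845. n₂·d₁ = 0.5*p^2 + 1.85*p + 0.35. Sum = p^2 + 2.35*p + 1.195. d₁·d₂ = p^3 + 4.5*p^2 + 5.19*p + 5.915.
H(p) = (p^2 + 2.35*p + 1.195)/(p^3 + 4.5*p^2 + 5.19*p + 5.915)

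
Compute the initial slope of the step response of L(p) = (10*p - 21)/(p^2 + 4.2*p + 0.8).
IVT: y'(0⁺) = lim_{p→∞} p²·Y(p) = lim_{p→∞} p·L(p).
deg(num) = 1, deg(den) = 2, relative degree = 1, so p·L(p) → (leading num)/(leading den) = 10/1 = 10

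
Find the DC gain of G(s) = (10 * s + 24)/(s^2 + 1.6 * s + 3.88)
DC gain = G(0) = num(0)/den(0) = 24/3.88 = 6.186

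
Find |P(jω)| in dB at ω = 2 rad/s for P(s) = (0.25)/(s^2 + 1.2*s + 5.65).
Substitute s = j*2: P(j2) = 0.0486295 - 0.0707339j.
|P(j2)| = sqrt(Re² + Im²) = 0.08584.
20*log₁₀(0.08584) = -21.33 dB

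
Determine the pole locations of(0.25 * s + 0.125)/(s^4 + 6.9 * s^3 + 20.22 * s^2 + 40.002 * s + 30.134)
Set denominator = 0: s^4 + 6.9*s^3 + 20.22*s^2 + 40.002*s + 30.134 = (s + 1.3)(s + 3.8)(s^2 + 1.8*s + 6.1) = 0 → Poles: -0.9 + 2.3j, -0.9 - 2.3j, -1.3, -3.8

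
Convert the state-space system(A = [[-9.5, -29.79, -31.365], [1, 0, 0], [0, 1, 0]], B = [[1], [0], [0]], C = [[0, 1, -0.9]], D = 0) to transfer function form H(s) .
H(s) = C(sI - A)⁻¹B + D.
Characteristic polynomial det(sI - A) = s^3 + 9.5*s^2 + 29.79*s + 31.365.
Numerator from C·adj(sI-A)·B + D·det(sI-A) = s - 0.9.
H(s) = (s - 0.9)/(s^3 + 9.5*s^2 + 29.79*s + 31.365)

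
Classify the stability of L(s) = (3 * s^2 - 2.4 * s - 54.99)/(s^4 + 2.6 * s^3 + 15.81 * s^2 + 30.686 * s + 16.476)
Denominator: s^4 + 2.6*s^3 + 15.81*s^2 + 30.686*s + 16.476 = (s + 1)(s + 1.2)(s^2 + 0.4*s + 13.73). Poles: -0.2 + 3.7j, -0.2 - 3.7j, -1, -1.2. Stable (all poles in LHP)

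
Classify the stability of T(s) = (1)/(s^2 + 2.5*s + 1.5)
Denominator: s^2 + 2.5*s + 1.5 = (s + 1.5)(s + 1). Poles: -1, -1.5. Stable (all poles in LHP)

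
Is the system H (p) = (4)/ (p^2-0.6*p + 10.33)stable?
Denominator: p^2 - 0.6*p + 10.33. Poles: 0.3 + 3.2j, 0.3 - 3.2j. All Re(p)<0: No (unstable)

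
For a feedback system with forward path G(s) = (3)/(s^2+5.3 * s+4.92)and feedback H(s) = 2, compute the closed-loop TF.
Closed-loop T = G/(1+GH).
Numerator: G_num * H_den = 3.
Denominator: G_den * H_den + G_num * H_num = (s^2 + 5.3*s + 4.92) + (6) = s^2 + 5.3*s + 10.92.
T(s) = (3)/(s^2 + 5.3*s + 10.92)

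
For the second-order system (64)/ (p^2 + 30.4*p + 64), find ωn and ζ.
Standard form: ωn²/(p²+2ζωn·p+ωn²).
const=64=ωn² → ωn=8, p coeff=30.4=2ζωn → ζ=1.9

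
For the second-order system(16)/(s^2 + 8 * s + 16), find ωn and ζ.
Standard form: ωn²/(s²+2ζωn·s+ωn²).
const=16=ωn² → ωn=4, s coeff=8=2ζωn → ζ=1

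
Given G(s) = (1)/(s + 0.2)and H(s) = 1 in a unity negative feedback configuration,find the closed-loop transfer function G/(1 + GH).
Closed-loop T = G/(1+GH).
Numerator: G_num * H_den = 1.
Denominator: G_den * H_den + G_num * H_num = (s + 0.2) + (1) = s + 1.2.
T(s) = (1)/(s + 1.2)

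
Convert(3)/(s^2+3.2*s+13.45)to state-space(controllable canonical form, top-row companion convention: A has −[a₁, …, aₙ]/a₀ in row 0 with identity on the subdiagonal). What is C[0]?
Reachable canonical form: C = numerator coefficients (right-aligned, zero-padded to length n).
num = 3, C = [[0, 3]].
C[0] = 0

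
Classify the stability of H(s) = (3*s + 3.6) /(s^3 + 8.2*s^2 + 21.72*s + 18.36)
Denominator: s^3 + 8.2*s^2 + 21.72*s + 18.36 = (s + 3.4)(s + 1.8)(s + 3). Poles: -1.8, -3, -3.4. Stable (all poles in LHP)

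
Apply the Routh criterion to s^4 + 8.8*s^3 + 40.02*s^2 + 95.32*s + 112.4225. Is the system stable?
Routh array:
s^4: [1, 40.02, 112.4225]; s^3: [8.8, 95.32]; s^2: [29.1882, 112.4225]; s^1: [61.4255]; s^0: [112.4225]
First column: [1, 8.8, 29.1882, 61.4255, 112.4225]. Sign changes = 0.
Yes, stable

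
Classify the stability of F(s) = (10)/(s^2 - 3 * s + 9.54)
Denominator: s^2 - 3*s + 9.54. Poles: 1.5 + 2.7j, 1.5 - 2.7j. Unstable (2 pole(s) in RHP)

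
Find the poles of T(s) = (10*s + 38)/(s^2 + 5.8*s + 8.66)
Set denominator = 0: s^2 + 5.8*s + 8.66 = 0 → Poles: -2.9 + 0.5j, -2.9 - 0.5j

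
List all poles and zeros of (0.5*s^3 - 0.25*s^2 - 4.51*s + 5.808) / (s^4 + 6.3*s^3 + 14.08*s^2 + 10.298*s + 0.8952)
Set denominator = 0: s^4 + 6.3*s^3 + 14.08*s^2 + 10.298*s + 0.8952 = (s + 1.2)(s + 0.1)(s^2 + 5*s + 7.46) = 0 → Poles: -0.1, -1.2, -2.5 + 1.1j, -2.5 - 1.1j
Set numerator = 0: 0.5*s^3 - 0.25*s^2 - 4.51*s + 5.808 = 0.5*(s - 1.6)(s - 2.2)(s + 3.3) = 0 → Zeros: -3.3, 1.6, 2.2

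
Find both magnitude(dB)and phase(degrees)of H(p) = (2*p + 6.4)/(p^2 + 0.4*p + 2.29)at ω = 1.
Substitute p = j*1: H(j1) = 4.96464 + 0.0109643j.
|H| = 20*log₁₀(sqrt(Re²+Im²)) = 13.92 dB.
∠H = atan2(Im, Re) = 0.13°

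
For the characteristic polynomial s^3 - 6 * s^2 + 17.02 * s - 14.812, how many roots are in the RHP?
s^3 - 6*s^2 + 17.02*s - 14.812 = (s - 1.4)(s^2 - 4.6*s + 10.58). Poles: 1.4, 2.3 + 2.3j, 2.3 - 2.3j. RHP poles (Re>0): 3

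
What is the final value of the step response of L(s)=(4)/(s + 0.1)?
FVT: lim_{t→∞} y(t) = lim_{s→0} s*Y(s) where Y(s) = L(s)/s.
= lim_{s→0} L(s) = L(0) = num(0)/den(0) = 4/0.1 = 40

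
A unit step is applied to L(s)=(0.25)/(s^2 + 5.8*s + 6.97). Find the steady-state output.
FVT: lim_{t→∞} y(t) = lim_{s→0} s*Y(s) where Y(s) = L(s)/s.
= lim_{s→0} L(s) = L(0) = num(0)/den(0) = 0.25/6.97 = 0.03587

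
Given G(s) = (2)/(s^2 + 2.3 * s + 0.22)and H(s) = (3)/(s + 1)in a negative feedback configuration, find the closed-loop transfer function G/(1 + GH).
Closed-loop T = G/(1+GH).
Numerator: G_num * H_den = 2*s + 2.
Denominator: G_den * H_den + G_num * H_num = (s^3 + 3.3*s^2 + 2.52*s + 0.22) + (6) = s^3 + 3.3*s^2 + 2.52*s + 6.22.
T(s) = (2*s + 2)/(s^3 + 3.3*s^2 + 2.52*s + 6.22)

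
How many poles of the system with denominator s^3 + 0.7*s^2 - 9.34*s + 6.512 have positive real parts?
s^3 + 0.7*s^2 - 9.34*s + 6.512 = (s - 2.2)(s - 0.8)(s + 3.7). Poles: -3.7, 0.8, 2.2. RHP poles (Re>0): 2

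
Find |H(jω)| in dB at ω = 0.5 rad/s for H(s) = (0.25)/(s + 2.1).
Substitute s = j*0.5: H(j0.5) = 0.112661 - 0.026824j.
|H(j0.5)| = sqrt(Re² + Im²) = 0.1158.
20*log₁₀(0.1158) = -18.73 dB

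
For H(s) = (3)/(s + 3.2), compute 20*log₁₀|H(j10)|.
Substitute s = j*10: H(j10) = 0.0870827 - 0.272134j.
|H(j10)| = sqrt(Re² + Im²) = 0.2857.
20*log₁₀(0.2857) = -10.88 dB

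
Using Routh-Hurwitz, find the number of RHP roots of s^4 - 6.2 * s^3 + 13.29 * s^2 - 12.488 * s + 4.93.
Routh array:
s^4: [1, 13.29, 4.93]; s^3: [-6.2, -12.488]; s^2: [11.2758, 4.93]; s^1: [-9.77724]; s^0: [4.93]
First column: [1, -6.2, 11.2758, -9.77724, 4.93]. Sign changes = RHP roots = 4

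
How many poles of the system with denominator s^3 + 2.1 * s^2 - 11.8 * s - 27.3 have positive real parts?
s^3 + 2.1*s^2 - 11.8*s - 27.3 = (s - 3.5)(s + 3)(s + 2.6). Poles: -2.6, -3, 3.5. RHP poles (Re>0): 1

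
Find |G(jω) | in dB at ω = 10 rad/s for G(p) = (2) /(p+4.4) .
Substitute p = j*10: G(j10) = 0.0737265 - 0.16756j.
|G(j10)| = sqrt(Re² + Im²) = 0.1831.
20*log₁₀(0.1831) = -14.75 dB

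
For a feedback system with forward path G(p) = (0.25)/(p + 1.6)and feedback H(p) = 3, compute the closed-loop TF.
Closed-loop T = G/(1+GH).
Numerator: G_num * H_den = 0.25.
Denominator: G_den * H_den + G_num * H_num = (p + 1.6) + (0.75) = p + 2.35.
T(p) = (0.25)/(p + 2.35)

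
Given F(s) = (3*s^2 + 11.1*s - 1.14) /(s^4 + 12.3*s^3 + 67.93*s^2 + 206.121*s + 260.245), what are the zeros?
Set numerator = 0: 3*s^2 + 11.1*s - 1.14 = 3*(s + 3.8)(s - 0.1) = 0 → Zeros: -3.8, 0.1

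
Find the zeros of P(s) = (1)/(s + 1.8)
Numerator is a nonzero constant (1) → Zeros: none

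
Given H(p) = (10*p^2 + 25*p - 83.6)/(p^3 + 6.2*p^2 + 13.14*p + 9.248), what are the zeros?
Set numerator = 0: 10*p^2 + 25*p - 83.6 = 10*(p + 4.4)(p - 1.9) = 0 → Zeros: -4.4, 1.9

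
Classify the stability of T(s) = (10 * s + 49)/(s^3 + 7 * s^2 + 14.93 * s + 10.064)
Denominator: s^3 + 7*s^2 + 14.93*s + 10.064 = (s + 1.7)(s + 1.6)(s + 3.7). Poles: -1.6, -1.7, -3.7. Stable (all poles in LHP)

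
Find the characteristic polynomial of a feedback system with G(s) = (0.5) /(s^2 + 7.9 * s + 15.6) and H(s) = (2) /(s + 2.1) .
Characteristic poly = G_den * H_den + G_num * H_num = (s^3 + 10*s^2 + 32.19*s + 32.76) + (1) = s^3 + 10*s^2 + 32.19*s + 33.76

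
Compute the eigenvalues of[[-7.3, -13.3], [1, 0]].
Eigenvalues solve det(λI - A) = 0.
Characteristic polynomial: λ^2 + 7.3*λ + 13.3 = 0.
Factor: (λ + 3.5)(λ + 3.8) = 0.
Roots: -3.5, -3.8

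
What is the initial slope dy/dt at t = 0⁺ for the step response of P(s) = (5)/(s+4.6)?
IVT: y'(0⁺) = lim_{s→∞} s²·Y(s) = lim_{s→∞} s·P(s).
deg(num) = 0, deg(den) = 1, relative degree = 1, so s·P(s) → (leading num)/(leading den) = 5/1 = 5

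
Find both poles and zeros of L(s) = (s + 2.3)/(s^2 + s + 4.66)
Set denominator = 0: s^2 + s + 4.66 = 0 → Poles: -0.5 + 2.1j, -0.5 - 2.1j
Set numerator = 0: s + 2.3 = 0 → Zeros: -2.3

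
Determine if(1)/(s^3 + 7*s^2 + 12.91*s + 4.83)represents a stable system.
Denominator: s^3 + 7*s^2 + 12.91*s + 4.83 = (s + 0.5)(s + 2.3)(s + 4.2). Poles: -0.5, -2.3, -4.2. All Re(p)<0: Yes (stable)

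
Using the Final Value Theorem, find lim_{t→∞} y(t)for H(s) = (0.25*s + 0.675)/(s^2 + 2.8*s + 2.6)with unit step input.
FVT: lim_{t→∞} y(t) = lim_{s→0} s*Y(s) where Y(s) = H(s)/s.
= lim_{s→0} H(s) = H(0) = num(0)/den(0) = 0.675/2.6 = 0.2596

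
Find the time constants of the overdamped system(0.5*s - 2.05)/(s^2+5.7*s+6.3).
Overdamped: real poles at -4.2, -1.5. τ = -1/pole → τ₁ = 0.2381, τ₂ = 0.6667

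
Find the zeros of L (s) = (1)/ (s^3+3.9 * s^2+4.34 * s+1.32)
Numerator is a nonzero constant (1) → Zeros: none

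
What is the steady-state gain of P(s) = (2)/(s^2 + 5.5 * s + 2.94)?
DC gain = P(0) = num(0)/den(0) = 2/2.94 = 0.6803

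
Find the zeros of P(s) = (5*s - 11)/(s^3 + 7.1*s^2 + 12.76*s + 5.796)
Set numerator = 0: 5*s - 11 = 0 → Zeros: 2.2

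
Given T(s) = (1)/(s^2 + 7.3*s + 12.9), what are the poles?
Set denominator = 0: s^2 + 7.3*s + 12.9 = (s + 4.3)(s + 3) = 0 → Poles: -3, -4.3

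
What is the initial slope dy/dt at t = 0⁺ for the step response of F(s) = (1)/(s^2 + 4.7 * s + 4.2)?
IVT: y'(0⁺) = lim_{s→∞} s²·Y(s) = lim_{s→∞} s·F(s).
deg(num) = 0, deg(den) = 2, relative degree = 2 ≥ 2, so s·F(s) → 0. Initial slope = 0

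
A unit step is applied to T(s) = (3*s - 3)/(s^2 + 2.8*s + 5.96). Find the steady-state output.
FVT: lim_{t→∞} y(t) = lim_{s→0} s*Y(s) where Y(s) = T(s)/s.
= lim_{s→0} T(s) = T(0) = num(0)/den(0) = -3/5.96 = -0.5034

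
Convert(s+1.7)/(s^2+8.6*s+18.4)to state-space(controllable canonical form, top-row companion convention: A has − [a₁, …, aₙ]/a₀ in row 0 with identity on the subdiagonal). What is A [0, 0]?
Reachable canonical form for den = s^2 + 8.6*s + 18.4: top row of A = -[a₁,a₂,...,aₙ]/a₀, ones on the subdiagonal, zeros elsewhere.
A = [[-8.6, -18.4], [1, 0]].
A[0,0] = -8.6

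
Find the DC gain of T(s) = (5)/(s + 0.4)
DC gain = T(0) = num(0)/den(0) = 5/0.4 = 12.5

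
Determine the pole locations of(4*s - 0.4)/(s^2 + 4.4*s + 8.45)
Set denominator = 0: s^2 + 4.4*s + 8.45 = 0 → Poles: -2.2 + 1.9j, -2.2 - 1.9j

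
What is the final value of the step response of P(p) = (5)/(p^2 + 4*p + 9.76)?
FVT: lim_{t→∞} y(t) = lim_{p→0} p*Y(p) where Y(p) = P(p)/p.
= lim_{p→0} P(p) = P(0) = num(0)/den(0) = 5/9.76 = 0.5123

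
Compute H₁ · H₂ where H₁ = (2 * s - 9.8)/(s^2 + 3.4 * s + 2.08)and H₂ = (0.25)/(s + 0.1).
Series: H = H₁ · H₂ = (n₁·n₂)/(d₁·d₂).
Num: n₁·n₂ = 0.5*s - 2.45. Den: d₁·d₂ = s^3 + 3.5*s^2 + 2.42*s + 0.208.
H(s) = (0.5*s - 2.45)/(s^3 + 3.5*s^2 + 2.42*s + 0.208)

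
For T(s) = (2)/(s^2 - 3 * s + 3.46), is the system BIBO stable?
Denominator: s^2 - 3*s + 3.46. Poles: 1.5 + 1.1j, 1.5 - 1.1j. All Re(p)<0: No (unstable)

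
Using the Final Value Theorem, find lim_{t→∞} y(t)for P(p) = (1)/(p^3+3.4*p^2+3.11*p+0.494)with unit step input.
FVT: lim_{t→∞} y(t) = lim_{p→0} p*Y(p) where Y(p) = P(p)/p.
= lim_{p→0} P(p) = P(0) = num(0)/den(0) = 1/0.494 = 2.024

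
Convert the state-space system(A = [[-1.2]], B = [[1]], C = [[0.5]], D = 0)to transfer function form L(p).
L(p) = C(pI - A)⁻¹B + D.
Characteristic polynomial det(pI - A) = p + 1.2.
Numerator from C·adj(pI-A)·B + D·det(pI-A) = 0.5.
L(p) = (0.5)/(p + 1.2)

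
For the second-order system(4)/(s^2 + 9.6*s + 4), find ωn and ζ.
Standard form: ωn²/(s²+2ζωn·s+ωn²).
const=4=ωn² → ωn=2, s coeff=9.6=2ζωn → ζ=2.4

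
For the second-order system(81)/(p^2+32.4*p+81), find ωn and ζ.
Standard form: ωn²/(p²+2ζωn·p+ωn²).
const=81=ωn² → ωn=9, p coeff=32.4=2ζωn → ζ=1.8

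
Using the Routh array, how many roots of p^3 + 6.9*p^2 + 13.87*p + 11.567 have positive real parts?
Routh array:
p^3: [1, 13.87]; p^2: [6.9, 11.567]; p^1: [12.1936]; p^0: [11.567]
First column: [1, 6.9, 12.1936, 11.567]. Sign changes = RHP roots = 0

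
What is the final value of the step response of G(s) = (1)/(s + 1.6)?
FVT: lim_{t→∞} y(t) = lim_{s→0} s*Y(s) where Y(s) = G(s)/s.
= lim_{s→0} G(s) = G(0) = num(0)/den(0) = 1/1.6 = 0.625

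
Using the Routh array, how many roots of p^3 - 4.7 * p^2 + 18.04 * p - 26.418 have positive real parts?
Routh array:
p^3: [1, 18.04]; p^2: [-4.7, -26.418]; p^1: [12.4191]; p^0: [-26.418]
First column: [1, -4.7, 12.4191, -26.418]. Sign changes = RHP roots = 3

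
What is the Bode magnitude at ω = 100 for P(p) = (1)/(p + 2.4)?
Substitute p = j*100: P(j100) = 0.000239862 - 0.00999424j.
|P(j100)| = sqrt(Re² + Im²) = 0.009997.
20*log₁₀(0.009997) = -40.00 dB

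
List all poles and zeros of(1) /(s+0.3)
Set denominator = 0: s + 0.3 = 0 → Poles: -0.3
Numerator is a nonzero constant (1) → Zeros: none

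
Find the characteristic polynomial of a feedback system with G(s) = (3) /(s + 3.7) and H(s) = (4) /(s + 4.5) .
Characteristic poly = G_den * H_den + G_num * H_num = (s^2 + 8.2*s + 16.65) + (12) = s^2 + 8.2*s + 28.65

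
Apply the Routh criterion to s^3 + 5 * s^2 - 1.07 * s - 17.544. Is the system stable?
Routh array:
s^3: [1, -1.07]; s^2: [5, -17.544]; s^1: [2.4388]; s^0: [-17.544]
First column: [1, 5, 2.4388, -17.544]. Sign changes = 1.
No, unstable (1 RHP root(s))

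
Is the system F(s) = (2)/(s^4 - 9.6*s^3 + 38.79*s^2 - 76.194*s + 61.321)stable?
Denominator: s^4 - 9.6*s^3 + 38.79*s^2 - 76.194*s + 61.321 = (s^2 - 5*s + 6.89)(s^2 - 4.6*s + 8.9). Poles: 2.3 + 1.9j, 2.3 - 1.9j, 2.5 + 0.8j, 2.5 - 0.8j. All Re(p)<0: No (unstable)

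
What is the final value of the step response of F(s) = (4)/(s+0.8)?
FVT: lim_{t→∞} y(t) = lim_{s→0} s*Y(s) where Y(s) = F(s)/s.
= lim_{s→0} F(s) = F(0) = num(0)/den(0) = 4/0.8 = 5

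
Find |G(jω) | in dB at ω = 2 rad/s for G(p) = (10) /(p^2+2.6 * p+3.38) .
Substitute p = j*2: G(j2) = -0.226076 - 1.89612j.
|G(j2)| = sqrt(Re² + Im²) = 1.91.
20*log₁₀(1.91) = 5.62 dB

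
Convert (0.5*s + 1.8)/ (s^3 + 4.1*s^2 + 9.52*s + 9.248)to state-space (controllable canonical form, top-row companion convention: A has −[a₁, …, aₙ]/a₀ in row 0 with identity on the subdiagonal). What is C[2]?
Reachable canonical form: C = numerator coefficients (right-aligned, zero-padded to length n).
num = 0.5*s + 1.8, C = [[0, 0.5, 1.8]].
C[2] = 1.8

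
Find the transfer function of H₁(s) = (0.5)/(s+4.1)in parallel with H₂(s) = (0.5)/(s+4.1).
Parallel: H = H₁ + H₂ = (n₁·d₂ + n₂·d₁)/(d₁·d₂).
n₁·d₂ = 0.5*s + 2.05. n₂·d₁ = 0.5*s + 2.05. Sum = s + 4.1. d₁·d₂ = s^2 + 8.2*s + 16.81.
H(s) = (s + 4.1)/(s^2 + 8.2*s + 16.81)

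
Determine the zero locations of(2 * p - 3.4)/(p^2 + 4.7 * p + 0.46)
Set numerator = 0: 2*p - 3.4 = 0 → Zeros: 1.7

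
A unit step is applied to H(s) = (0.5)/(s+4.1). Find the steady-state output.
FVT: lim_{t→∞} y(t) = lim_{s→0} s*Y(s) where Y(s) = H(s)/s.
= lim_{s→0} H(s) = H(0) = num(0)/den(0) = 0.5/4.1 = 0.122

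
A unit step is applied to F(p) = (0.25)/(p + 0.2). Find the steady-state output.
FVT: lim_{t→∞} y(t) = lim_{p→0} p*Y(p) where Y(p) = F(p)/p.
= lim_{p→0} F(p) = F(0) = num(0)/den(0) = 0.25/0.2 = 1.25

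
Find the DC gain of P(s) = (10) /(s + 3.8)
DC gain = P(0) = num(0)/den(0) = 10/3.8 = 2.632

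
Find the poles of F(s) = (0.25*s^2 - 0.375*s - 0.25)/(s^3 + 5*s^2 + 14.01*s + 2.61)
Set denominator = 0: s^3 + 5*s^2 + 14.01*s + 2.61 = (s + 0.2)(s^2 + 4.8*s + 13.05) = 0 → Poles: -0.2, -2.4 + 2.7j, -2.4 - 2.7j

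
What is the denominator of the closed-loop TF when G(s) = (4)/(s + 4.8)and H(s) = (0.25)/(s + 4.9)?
Characteristic poly = G_den * H_den + G_num * H_num = (s^2 + 9.7*s + 23.52) + (1) = s^2 + 9.7*s + 24.52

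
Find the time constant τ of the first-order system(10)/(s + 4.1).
First-order system: τ = -1/pole. Pole = -4.1. τ = -1/(-4.1) = 0.2439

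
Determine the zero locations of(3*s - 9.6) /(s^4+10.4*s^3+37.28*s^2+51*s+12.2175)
Set numerator = 0: 3*s - 9.6 = 0 → Zeros: 3.2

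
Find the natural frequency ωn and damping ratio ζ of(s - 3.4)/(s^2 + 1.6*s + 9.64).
Underdamped: complex pole -0.8 + 3j. ωn = |pole| = 3.105, ζ = -Re(pole)/ωn = 0.2577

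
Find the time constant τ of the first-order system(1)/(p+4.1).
First-order system: τ = -1/pole. Pole = -4.1. τ = -1/(-4.1) = 0.2439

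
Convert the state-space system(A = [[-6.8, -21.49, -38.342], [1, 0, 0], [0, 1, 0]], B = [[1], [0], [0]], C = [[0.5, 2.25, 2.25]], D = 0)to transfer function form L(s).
L(s) = C(sI - A)⁻¹B + D.
Characteristic polynomial det(sI - A) = s^3 + 6.8*s^2 + 21.49*s + 38.342.
Numerator from C·adj(sI-A)·B + D·det(sI-A) = 0.5*s^2 + 2.25*s + 2.25.
L(s) = (0.5*s^2 + 2.25*s + 2.25)/(s^3 + 6.8*s^2 + 21.49*s + 38.342)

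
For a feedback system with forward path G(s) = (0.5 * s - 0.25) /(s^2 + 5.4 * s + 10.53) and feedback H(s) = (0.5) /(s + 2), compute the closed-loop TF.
Closed-loop T = G/(1+GH).
Numerator: G_num * H_den = 0.5*s^2 + 0.75*s - 0.5.
Denominator: G_den * H_den + G_num * H_num = (s^3 + 7.4*s^2 + 21.33*s + 21.06) + (0.25*s - 0.125) = s^3 + 7.4*s^2 + 21.58*s + 20.935.
T(s) = (0.5*s^2 + 0.75*s - 0.5)/(s^3 + 7.4*s^2 + 21.58*s + 20.935)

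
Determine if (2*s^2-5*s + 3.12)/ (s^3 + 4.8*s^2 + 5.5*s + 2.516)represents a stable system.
Denominator: s^3 + 4.8*s^2 + 5.5*s + 2.516 = (s + 3.4)(s^2 + 1.4*s + 0.74). Poles: -0.7 + 0.5j, -0.7 - 0.5j, -3.4. All Re(p)<0: Yes (stable)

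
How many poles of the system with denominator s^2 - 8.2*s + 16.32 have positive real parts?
s^2 - 8.2*s + 16.32 = (s - 3.4)(s - 4.8). Poles: 3.4, 4.8. RHP poles (Re>0): 2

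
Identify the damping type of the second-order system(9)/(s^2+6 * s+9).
Standard form: ωn²/(s²+2ζωn·s+ωn²) gives ωn=3, ζ=1.
Critically damped (ζ = 1)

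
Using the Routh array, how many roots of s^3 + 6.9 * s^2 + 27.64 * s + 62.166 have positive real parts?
Routh array:
s^3: [1, 27.64]; s^2: [6.9, 62.166]; s^1: [18.6304]; s^0: [62.166]
First column: [1, 6.9, 18.6304, 62.166]. Sign changes = RHP roots = 0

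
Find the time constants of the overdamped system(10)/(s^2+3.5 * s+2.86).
Overdamped: real poles at -1.3, -2.2. τ = -1/pole → τ₁ = 0.7692, τ₂ = 0.4545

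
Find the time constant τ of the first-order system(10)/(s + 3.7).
First-order system: τ = -1/pole. Pole = -3.7. τ = -1/(-3.7) = 0.2703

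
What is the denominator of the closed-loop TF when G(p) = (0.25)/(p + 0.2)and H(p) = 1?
Characteristic poly = G_den * H_den + G_num * H_num = (p + 0.2) + (0.25) = p + 0.45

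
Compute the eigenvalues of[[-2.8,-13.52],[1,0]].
Eigenvalues solve det(λI - A) = 0.
Characteristic polynomial: λ^2 + 2.8*λ + 13.52 = 0.
Roots: -1.4 + 3.4j, -1.4 - 3.4j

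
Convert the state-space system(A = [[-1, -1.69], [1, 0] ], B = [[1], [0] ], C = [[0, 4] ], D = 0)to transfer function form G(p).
G(p) = C(pI - A)⁻¹B + D.
Characteristic polynomial det(pI - A) = p^2 + p + 1.69.
Numerator from C·adj(pI-A)·B + D·det(pI-A) = 4.
G(p) = (4)/(p^2 + p + 1.69)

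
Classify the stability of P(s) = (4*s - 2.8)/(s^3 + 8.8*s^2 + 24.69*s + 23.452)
Denominator: s^3 + 8.8*s^2 + 24.69*s + 23.452 = (s + 4.4)(s^2 + 4.4*s + 5.33). Poles: -2.2 + 0.7j, -2.2 - 0.7j, -4.4. Stable (all poles in LHP)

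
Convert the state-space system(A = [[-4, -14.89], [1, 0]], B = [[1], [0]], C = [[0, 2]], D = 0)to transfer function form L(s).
L(s) = C(sI - A)⁻¹B + D.
Characteristic polynomial det(sI - A) = s^2 + 4*s + 14.89.
Numerator from C·adj(sI-A)·B + D·det(sI-A) = 2.
L(s) = (2)/(s^2 + 4*s + 14.89)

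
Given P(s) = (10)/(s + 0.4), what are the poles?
Set denominator = 0: s + 0.4 = 0 → Poles: -0.4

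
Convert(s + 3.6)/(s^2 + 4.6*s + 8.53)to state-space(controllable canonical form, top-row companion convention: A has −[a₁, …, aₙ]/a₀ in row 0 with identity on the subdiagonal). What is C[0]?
Reachable canonical form: C = numerator coefficients (right-aligned, zero-padded to length n).
num = s + 3.6, C = [[1, 3.6]].
C[0] = 1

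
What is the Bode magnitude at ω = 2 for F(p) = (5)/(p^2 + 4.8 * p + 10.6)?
Substitute p = j*2: F(j2) = 0.243148 - 0.353669j.
|F(j2)| = sqrt(Re² + Im²) = 0.4292.
20*log₁₀(0.4292) = -7.35 dB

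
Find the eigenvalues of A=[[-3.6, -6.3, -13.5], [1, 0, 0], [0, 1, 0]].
Eigenvalues solve det(λI - A) = 0.
Characteristic polynomial: λ^3 + 3.6*λ^2 + 6.3*λ + 13.5 = 0.
Factor: (λ + 3)(λ^2 + 0.6*λ + 4.5) = 0.
Roots: -0.3 + 2.1j, -0.3 - 2.1j, -3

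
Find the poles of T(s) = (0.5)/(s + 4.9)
Set denominator = 0: s + 4.9 = 0 → Poles: -4.9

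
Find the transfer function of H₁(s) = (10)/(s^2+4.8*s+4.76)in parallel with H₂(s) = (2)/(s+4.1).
Parallel: H = H₁ + H₂ = (n₁·d₂ + n₂·d₁)/(d₁·d₂).
n₁·d₂ = 10*s + 41. n₂·d₁ = 2*s^2 + 9.6*s + 9.52. Sum = 2*s^2 + 19.6*s + 50.52. d₁·d₂ = s^3 + 8.9*s^2 + 24.44*s + 19.516.
H(s) = (2*s^2 + 19.6*s + 50.52)/(s^3 + 8.9*s^2 + 24.44*s + 19.516)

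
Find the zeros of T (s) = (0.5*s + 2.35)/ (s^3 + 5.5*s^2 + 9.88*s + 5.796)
Set numerator = 0: 0.5*s + 2.35 = 0 → Zeros: -4.7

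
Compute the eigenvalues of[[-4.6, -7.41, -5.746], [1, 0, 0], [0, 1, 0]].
Eigenvalues solve det(λI - A) = 0.
Characteristic polynomial: λ^3 + 4.6*λ^2 + 7.41*λ + 5.746 = 0.
Factor: (λ + 2.6)(λ^2 + 2*λ + 2.21) = 0.
Roots: -1 + 1.1j, -1 - 1.1j, -2.6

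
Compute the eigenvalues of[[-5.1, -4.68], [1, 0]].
Eigenvalues solve det(λI - A) = 0.
Characteristic polynomial: λ^2 + 5.1*λ + 4.68 = 0.
Factor: (λ + 1.2)(λ + 3.9) = 0.
Roots: -1.2, -3.9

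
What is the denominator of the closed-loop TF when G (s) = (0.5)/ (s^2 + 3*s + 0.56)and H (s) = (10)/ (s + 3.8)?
Characteristic poly = G_den * H_den + G_num * H_num = (s^3 + 6.8*s^2 + 11.96*s + 2.128) + (5) = s^3 + 6.8*s^2 + 11.96*s + 7.128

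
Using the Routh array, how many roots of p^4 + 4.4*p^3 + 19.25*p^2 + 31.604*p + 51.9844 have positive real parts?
Routh array:
p^4: [1, 19.25, 51.9844]; p^3: [4.4, 31.604]; p^2: [12.0673, 51.9844]; p^1: [12.6493]; p^0: [51.9844]
First column: [1, 4.4, 12.0673, 12.6493, 51.9844]. Sign changes = RHP roots = 0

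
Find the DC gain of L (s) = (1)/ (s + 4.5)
DC gain = L(0) = num(0)/den(0) = 1/4.5 = 0.2222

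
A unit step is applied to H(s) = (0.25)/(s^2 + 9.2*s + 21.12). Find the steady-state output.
FVT: lim_{t→∞} y(t) = lim_{s→0} s*Y(s) where Y(s) = H(s)/s.
= lim_{s→0} H(s) = H(0) = num(0)/den(0) = 0.25/21.12 = 0.01184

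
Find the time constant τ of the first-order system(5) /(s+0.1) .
First-order system: τ = -1/pole. Pole = -0.1. τ = -1/(-0.1) = 10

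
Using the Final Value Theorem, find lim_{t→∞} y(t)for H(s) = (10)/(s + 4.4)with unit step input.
FVT: lim_{t→∞} y(t) = lim_{s→0} s*Y(s) where Y(s) = H(s)/s.
= lim_{s→0} H(s) = H(0) = num(0)/den(0) = 10/4.4 = 2.273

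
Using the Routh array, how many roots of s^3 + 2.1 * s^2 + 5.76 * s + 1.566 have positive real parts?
Routh array:
s^3: [1, 5.76]; s^2: [2.1, 1.566]; s^1: [5.01429]; s^0: [1.566]
First column: [1, 2.1, 5.01429, 1.566]. Sign changes = RHP roots = 0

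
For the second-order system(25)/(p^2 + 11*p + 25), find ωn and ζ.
Standard form: ωn²/(p²+2ζωn·p+ωn²).
const=25=ωn² → ωn=5, p coeff=11=2ζωn → ζ=1.1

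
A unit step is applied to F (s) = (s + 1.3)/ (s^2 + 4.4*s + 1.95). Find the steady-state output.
FVT: lim_{t→∞} y(t) = lim_{s→0} s*Y(s) where Y(s) = F(s)/s.
= lim_{s→0} F(s) = F(0) = num(0)/den(0) = 1.3/1.95 = 0.6667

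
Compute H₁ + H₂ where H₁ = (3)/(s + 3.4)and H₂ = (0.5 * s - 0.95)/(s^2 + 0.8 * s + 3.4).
Parallel: H = H₁ + H₂ = (n₁·d₂ + n₂·d₁)/(d₁·d₂).
n₁·d₂ = 3*s^2 + 2.4*s + 10.2. n₂·d₁ = 0.5*s^2 + 0.75*s - 3.23. Sum = 3.5*s^2 + 3.15*s + 6.97. d₁·d₂ = s^3 + 4.2*s^2 + 6.12*s + 11.56.
H(s) = (3.5*s^2 + 3.15*s + 6.97)/(s^3 + 4.2*s^2 + 6.12*s + 11.56)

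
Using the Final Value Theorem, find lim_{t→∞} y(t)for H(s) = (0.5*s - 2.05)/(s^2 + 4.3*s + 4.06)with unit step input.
FVT: lim_{t→∞} y(t) = lim_{s→0} s*Y(s) where Y(s) = H(s)/s.
= lim_{s→0} H(s) = H(0) = num(0)/den(0) = -2.05/4.06 = -0.5049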